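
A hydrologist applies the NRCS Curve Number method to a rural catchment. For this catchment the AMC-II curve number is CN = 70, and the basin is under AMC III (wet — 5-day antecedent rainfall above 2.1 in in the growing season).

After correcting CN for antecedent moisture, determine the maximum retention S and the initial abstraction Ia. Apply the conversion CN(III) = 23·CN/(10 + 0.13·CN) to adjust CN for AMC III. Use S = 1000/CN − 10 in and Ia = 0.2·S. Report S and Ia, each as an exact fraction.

S = 300/161 in ≈ 1.863 in; Ia = 60/161 in ≈ 0.373 in

CN(III) from CN(II)=70: (23·70)/(10 + 0.13·70) = 16100/191 ≈ 84.293
S = 1000/(16100/191) − 10 = 300/161 in ≈ 1.863 in
Ia = 0.2·(300/161) = 60/161 in ≈ 0.373 in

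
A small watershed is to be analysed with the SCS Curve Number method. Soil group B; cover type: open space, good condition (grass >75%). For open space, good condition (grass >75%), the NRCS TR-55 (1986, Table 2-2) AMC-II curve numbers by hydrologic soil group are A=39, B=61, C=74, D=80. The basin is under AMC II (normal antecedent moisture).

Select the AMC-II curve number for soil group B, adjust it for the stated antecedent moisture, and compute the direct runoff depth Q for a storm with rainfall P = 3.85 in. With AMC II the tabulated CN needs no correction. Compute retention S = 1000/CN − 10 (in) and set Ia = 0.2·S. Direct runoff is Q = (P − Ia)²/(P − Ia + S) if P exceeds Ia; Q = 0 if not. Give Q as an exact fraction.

NRCS table: open space, good condition (grass >75%), soil group B → CN(II) = 61
CN(II) = 61; AMC II needs no correction.
Retention S: 1000/CN − 10 with CN=61.000 → S = 390/61 ≈ 6.393 in
Ia = 0.2S: 0.2·6.393 = 1.279 in (exactly 78/61)
Since P=3.850 > Ia=1.279: effective rainfall P−Ia = 3137/1220 in
Q: (3137/1220)² ÷ (10937/1220) = 9840769/13343140 in (≈ 0.738 in)

Q = 9840769/13343140 in ≈ 0.738 in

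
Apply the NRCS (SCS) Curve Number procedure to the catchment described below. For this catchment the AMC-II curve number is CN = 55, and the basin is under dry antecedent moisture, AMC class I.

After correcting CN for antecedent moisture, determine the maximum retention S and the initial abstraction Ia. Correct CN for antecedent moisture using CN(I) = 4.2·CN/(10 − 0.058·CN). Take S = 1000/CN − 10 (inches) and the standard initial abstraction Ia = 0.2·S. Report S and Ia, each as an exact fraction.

S = 1500/77 in ≈ 19.481 in; Ia = 300/77 in ≈ 3.896 in

Dry (AMC I): CN(I) = 4.2·55/(10 − 0.058·55) = 231/(681/100) = 7700/227 ≈ 33.921
Retention S: 1000/CN − 10 with CN=33.921 → S = 1500/77 ≈ 19.481 in
Ia = 0.2·(1500/77) = 300/77 in ≈ 3.896 in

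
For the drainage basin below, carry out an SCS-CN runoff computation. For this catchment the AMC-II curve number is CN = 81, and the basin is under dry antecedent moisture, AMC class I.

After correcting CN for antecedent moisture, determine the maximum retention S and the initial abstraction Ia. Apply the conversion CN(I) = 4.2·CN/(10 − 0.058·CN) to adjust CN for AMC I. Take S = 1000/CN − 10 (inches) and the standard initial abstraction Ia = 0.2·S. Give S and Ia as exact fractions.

S = 9500/1701 in ≈ 5.585 in; Ia = 1900/1701 in ≈ 1.117 in

Dry (AMC I): CN(I) = 4.2·81/(10 − 0.058·81) = (1701/5)/(2651/500) = 170100/2651 ≈ 64.164
Retention S: 1000/CN − 10 with CN=64.164 → S = 9500/1701 ≈ 5.585 in
Ia = 0.2S: 0.2·5.585 = 1.117 in (exactly 1900/1701)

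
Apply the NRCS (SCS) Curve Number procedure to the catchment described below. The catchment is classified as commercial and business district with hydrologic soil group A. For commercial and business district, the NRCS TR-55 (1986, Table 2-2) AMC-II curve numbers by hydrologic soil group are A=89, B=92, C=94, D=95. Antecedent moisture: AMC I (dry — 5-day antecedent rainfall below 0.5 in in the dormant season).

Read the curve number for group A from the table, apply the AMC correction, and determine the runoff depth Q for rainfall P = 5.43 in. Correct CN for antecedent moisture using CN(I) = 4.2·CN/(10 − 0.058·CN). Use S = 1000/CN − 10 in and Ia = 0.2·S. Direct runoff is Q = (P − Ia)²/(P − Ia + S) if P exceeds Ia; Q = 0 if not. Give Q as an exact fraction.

Q = 818784287689/271914642300 in ≈ 3.011 in

NRCS table: commercial and business district, soil group A → CN(II) = 89
CN(I) from CN(II)=89: (4.2·89)/(10 − 0.058·89) = 186900/2419 ≈ 77.263
Retention S: 1000/CN − 10 with CN=77.263 → S = 5500/1869 ≈ 2.943 in
Initial abstraction Ia = S/5 = (5500/1869)/5 = 1100/1869 ≈ 0.589 in
P − Ia = 5.430 − 0.589 = 904867/186900 ≈ 4.841 in (> 0, runoff occurs)
Q: (904867/186900)² ÷ (1454867/186900) = 818784287689/271914642300 in (≈ 3.011 in)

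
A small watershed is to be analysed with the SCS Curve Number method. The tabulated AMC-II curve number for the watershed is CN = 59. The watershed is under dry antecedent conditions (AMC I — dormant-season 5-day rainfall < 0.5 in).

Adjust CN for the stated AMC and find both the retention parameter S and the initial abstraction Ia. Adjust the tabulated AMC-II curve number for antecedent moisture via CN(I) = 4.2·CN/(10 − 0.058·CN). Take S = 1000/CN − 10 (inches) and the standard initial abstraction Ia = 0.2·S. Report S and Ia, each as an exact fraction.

S = 20500/1239 in ≈ 16.546 in; Ia = 4100/1239 in ≈ 3.309 in

Dry (AMC I): CN(I) = 4.2·59/(10 − 0.058·59) = (1239/5)/(3289/500) = 123900/3289 ≈ 37.671
Max retention: S = 1000/(123900/3289) − 10 = 20500/1239 in (≈ 16.546 in)
Ia = 0.2S: 0.2·16.546 = 3.309 in (exactly 4100/1239)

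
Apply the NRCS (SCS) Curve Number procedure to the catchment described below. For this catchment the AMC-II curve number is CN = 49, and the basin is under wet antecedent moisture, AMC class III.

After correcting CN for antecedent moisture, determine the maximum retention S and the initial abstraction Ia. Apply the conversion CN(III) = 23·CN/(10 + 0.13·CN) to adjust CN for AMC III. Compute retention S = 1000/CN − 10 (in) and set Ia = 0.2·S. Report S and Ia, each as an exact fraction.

S = 5100/1127 in ≈ 4.525 in; Ia = 1020/1127 in ≈ 0.905 in

Adjust CN=49 to AMC III: 23·49/(10 + 0.13·49) → 1127 ÷ (1637/100) = 112700/1637 ≈ 68.845
Retention S: 1000/CN − 10 with CN=68.845 → S = 5100/1127 ≈ 4.525 in
Initial abstraction Ia = S/5 = (5100/1127)/5 = 1020/1127 ≈ 0.905 in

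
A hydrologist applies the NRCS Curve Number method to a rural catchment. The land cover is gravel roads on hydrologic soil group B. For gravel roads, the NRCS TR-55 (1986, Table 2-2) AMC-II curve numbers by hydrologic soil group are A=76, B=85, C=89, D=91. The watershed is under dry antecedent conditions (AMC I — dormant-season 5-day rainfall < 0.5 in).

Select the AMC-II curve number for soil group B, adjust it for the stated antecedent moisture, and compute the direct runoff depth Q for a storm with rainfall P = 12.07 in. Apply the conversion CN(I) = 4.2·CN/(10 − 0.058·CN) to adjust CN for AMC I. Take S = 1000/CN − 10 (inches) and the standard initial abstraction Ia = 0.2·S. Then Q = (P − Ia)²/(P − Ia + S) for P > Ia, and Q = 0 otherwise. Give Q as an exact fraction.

Q = 17857778689/2185232700 in ≈ 8.172 in

NRCS table: gravel roads, soil group B → CN(II) = 85
CN(I) from CN(II)=85: (4.2·85)/(10 − 0.058·85) = 11900/169 ≈ 70.414
Max retention: S = 1000/(11900/169) − 10 = 500/119 in (≈ 4.202 in)
Initial abstraction Ia = S/5 = (500/119)/5 = 100/119 ≈ 0.840 in
Since P=12.070 > Ia=0.840: effective rainfall P−Ia = 133633/11900 in
Runoff Q = (P−Ia)²/(P−Ia+S) = (11.230)²/(11.230+4.202) = 17857778689/2185232700 ≈ 8.172 in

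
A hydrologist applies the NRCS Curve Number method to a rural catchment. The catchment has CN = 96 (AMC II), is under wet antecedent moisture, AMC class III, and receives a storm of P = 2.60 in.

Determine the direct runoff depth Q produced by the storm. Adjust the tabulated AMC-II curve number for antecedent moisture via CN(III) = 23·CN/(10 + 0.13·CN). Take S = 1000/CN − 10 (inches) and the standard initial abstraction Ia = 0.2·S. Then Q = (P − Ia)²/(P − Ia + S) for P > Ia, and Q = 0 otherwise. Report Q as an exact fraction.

Adjust CN=96 to AMC III: 23·96/(10 + 0.13·96) → 2208 ÷ (562/25) = 27600/281 ≈ 98.221
S = 1000/(27600/281) − 10 = 25/138 in ≈ 0.181 in
Initial abstraction Ia = S/5 = (25/138)/5 = 5/138 ≈ 0.036 in
P − Ia = 2.600 − 0.036 = 1769/690 ≈ 2.564 in (> 0, runoff occurs)
Q: (1769/690)² ÷ (947/345) = 3129361/1306860 in (≈ 2.395 in)

Q = 3129361/1306860 in ≈ 2.395 in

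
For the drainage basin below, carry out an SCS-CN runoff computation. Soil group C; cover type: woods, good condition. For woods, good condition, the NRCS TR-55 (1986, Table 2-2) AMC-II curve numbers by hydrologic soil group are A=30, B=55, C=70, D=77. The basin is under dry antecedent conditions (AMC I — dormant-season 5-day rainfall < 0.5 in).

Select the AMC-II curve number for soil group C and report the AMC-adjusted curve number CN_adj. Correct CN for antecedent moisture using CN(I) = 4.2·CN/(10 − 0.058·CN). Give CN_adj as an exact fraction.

NRCS table: woods, good condition, soil group C → CN(II) = 70
Adjust CN=70 to AMC I: 4.2·70/(10 − 0.058·70) → 294 ÷ (297/50) = 4900/99 ≈ 49.495

CN_adj = 4900/99 ≈ 49.495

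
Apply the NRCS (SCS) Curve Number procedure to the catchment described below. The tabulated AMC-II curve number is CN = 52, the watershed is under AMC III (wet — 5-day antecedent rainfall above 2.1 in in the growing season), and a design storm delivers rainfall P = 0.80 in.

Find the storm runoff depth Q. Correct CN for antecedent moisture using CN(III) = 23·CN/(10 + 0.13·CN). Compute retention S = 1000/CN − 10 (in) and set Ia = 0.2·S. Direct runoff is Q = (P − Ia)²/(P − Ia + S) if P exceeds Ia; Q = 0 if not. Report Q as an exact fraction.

Q = 0 in ≈ 0.000 in

CN(III) from CN(II)=52: (23·52)/(10 + 0.13·52) = 29900/419 ≈ 71.360
S = 1000/(29900/419) − 10 = 1200/299 in ≈ 4.013 in
Ia = 0.2·(1200/299) = 240/299 in ≈ 0.803 in
P = 0.800 ≤ Ia = 0.803 in: entire storm abstracted, Q = 0.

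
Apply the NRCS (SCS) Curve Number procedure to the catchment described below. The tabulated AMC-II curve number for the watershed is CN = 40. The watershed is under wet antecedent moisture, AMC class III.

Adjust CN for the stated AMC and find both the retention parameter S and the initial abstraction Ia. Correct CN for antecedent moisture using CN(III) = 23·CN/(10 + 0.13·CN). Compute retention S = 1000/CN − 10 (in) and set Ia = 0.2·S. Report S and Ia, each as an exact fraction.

S = 150/23 in ≈ 6.522 in; Ia = 30/23 in ≈ 1.304 in

CN(III) from CN(II)=40: (23·40)/(10 + 0.13·40) = 1150/19 ≈ 60.526
Max retention: S = 1000/(1150/19) − 10 = 150/23 in (≈ 6.522 in)
Ia = 0.2S: 0.2·6.522 = 1.304 in (exactly 30/23)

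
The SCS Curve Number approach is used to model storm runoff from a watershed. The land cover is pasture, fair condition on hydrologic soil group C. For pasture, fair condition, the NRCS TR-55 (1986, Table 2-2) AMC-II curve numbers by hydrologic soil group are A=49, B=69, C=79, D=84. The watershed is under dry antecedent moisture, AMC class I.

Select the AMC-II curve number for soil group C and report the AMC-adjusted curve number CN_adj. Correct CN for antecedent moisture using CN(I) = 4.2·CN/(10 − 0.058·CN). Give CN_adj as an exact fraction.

NRCS table: pasture, fair condition, soil group C → CN(II) = 79
Dry (AMC I): CN(I) = 4.2·79/(10 − 0.058·79) = (1659/5)/(2709/500) = 7900/129 ≈ 61.240

CN_adj = 7900/129 ≈ 61.240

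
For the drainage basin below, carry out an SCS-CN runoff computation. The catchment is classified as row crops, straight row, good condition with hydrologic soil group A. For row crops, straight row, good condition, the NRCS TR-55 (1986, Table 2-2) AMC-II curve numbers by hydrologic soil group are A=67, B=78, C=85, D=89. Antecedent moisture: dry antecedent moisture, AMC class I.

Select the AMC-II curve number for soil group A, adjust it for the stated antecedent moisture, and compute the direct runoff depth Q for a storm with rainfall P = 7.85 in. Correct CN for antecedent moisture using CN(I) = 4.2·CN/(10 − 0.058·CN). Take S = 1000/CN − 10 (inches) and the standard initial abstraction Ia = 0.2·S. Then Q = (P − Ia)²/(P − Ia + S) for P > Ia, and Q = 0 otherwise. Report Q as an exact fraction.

NRCS table: row crops, straight row, good condition, soil group A → CN(II) = 67
Dry (AMC I): CN(I) = 4.2·67/(10 − 0.058·67) = (1407/5)/(3057/500) = 46900/1019 ≈ 46.026
S = 1000/(46900/1019) − 10 = 5500/469 in ≈ 11.727 in
Ia = 0.2·(5500/469) = 1100/469 in ≈ 2.345 in
Excess rainfall: 7.850 − 2.345 = 5.505 in; P > Ia so Q > 0
Runoff Q = (P−Ia)²/(P−Ia+S) = (5.505)²/(5.505+11.727) = 2665966689/1516117540 ≈ 1.758 in

Q = 2665966689/1516117540 in ≈ 1.758 in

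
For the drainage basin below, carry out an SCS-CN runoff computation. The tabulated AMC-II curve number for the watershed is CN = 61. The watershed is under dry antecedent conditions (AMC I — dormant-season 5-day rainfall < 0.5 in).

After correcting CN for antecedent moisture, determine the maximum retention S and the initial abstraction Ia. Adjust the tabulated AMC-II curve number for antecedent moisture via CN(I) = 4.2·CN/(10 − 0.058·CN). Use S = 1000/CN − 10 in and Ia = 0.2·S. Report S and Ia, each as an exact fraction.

Dry (AMC I): CN(I) = 4.2·61/(10 − 0.058·61) = (1281/5)/(3231/500) = 42700/1077 ≈ 39.647
Retention S: 1000/CN − 10 with CN=39.647 → S = 6500/427 ≈ 15.222 in
Initial abstraction Ia = S/5 = (6500/427)/5 = 1300/427 ≈ 3.044 in

S = 6500/427 in ≈ 15.222 in; Ia = 1300/427 in ≈ 3.044 in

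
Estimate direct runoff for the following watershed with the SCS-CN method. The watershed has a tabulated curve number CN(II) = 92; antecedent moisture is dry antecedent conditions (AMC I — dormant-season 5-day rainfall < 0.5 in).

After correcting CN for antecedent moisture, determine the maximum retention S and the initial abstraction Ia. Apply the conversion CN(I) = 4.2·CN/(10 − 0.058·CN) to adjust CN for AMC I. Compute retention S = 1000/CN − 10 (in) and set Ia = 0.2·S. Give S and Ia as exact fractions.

S = 1000/483 in ≈ 2.070 in; Ia = 200/483 in ≈ 0.414 in

CN(I) from CN(II)=92: (4.2·92)/(10 − 0.058·92) = 48300/583 ≈ 82.847
S = 1000/(48300/583) − 10 = 1000/483 in ≈ 2.070 in
Ia = 0.2·(1000/483) = 200/483 in ≈ 0.414 in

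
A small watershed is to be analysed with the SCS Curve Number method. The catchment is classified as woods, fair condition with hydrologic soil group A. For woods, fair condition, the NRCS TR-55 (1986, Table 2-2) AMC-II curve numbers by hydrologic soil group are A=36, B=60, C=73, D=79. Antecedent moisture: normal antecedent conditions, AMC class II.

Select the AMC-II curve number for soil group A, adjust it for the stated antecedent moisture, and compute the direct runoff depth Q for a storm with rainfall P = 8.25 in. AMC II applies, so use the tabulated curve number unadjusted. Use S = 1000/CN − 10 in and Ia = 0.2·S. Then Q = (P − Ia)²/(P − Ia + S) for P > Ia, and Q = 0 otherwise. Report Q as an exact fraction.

Q = 28561/29124 in ≈ 0.981 in

NRCS table: woods, fair condition, soil group A → CN(II) = 36
AMC II — tabulated CN = 36 applies directly.
Max retention: S = 1000/36 − 10 = 160/9 in (≈ 17.778 in)
Ia = 0.2S: 0.2·17.778 = 3.556 in (exactly 32/9)
Since P=8.250 > Ia=3.556: effective rainfall P−Ia = 169/36 in
Runoff Q = (P−Ia)²/(P−Ia+S) = (4.694)²/(4.694+17.778) = 28561/29124 ≈ 0.981 in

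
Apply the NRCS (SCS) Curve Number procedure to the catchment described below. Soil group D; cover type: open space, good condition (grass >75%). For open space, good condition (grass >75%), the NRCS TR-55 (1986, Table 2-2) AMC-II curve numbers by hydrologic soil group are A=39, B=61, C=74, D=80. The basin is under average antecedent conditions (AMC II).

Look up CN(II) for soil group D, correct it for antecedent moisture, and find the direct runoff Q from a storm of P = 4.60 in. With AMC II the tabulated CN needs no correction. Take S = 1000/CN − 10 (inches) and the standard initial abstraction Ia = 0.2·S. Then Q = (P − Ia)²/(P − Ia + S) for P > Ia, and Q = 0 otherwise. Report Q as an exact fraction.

NRCS table: open space, good condition (grass >75%), soil group D → CN(II) = 80
AMC II — tabulated CN = 80 applies directly.
S = 1000/80 − 10 = 5/2 in ≈ 2.500 in
Ia = 0.2·(5/2) = 1/2 in ≈ 0.500 in
P − Ia = 4.600 − 0.500 = 41/10 ≈ 4.100 in (> 0, runoff occurs)
Q: (41/10)² ÷ (33/5) = 1681/660 in (≈ 2.547 in)

Q = 1681/660 in ≈ 2.547 in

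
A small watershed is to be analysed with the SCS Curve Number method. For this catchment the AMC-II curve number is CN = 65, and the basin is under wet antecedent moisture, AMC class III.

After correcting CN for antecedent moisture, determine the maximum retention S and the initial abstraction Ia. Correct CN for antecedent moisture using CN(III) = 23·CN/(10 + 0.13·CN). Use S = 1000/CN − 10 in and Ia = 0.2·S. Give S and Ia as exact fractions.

S = 700/299 in ≈ 2.341 in; Ia = 140/299 in ≈ 0.468 in

Adjust CN=65 to AMC III: 23·65/(10 + 0.13·65) → 1495 ÷ (369/20) = 29900/369 ≈ 81.030
Retention S: 1000/CN − 10 with CN=81.030 → S = 700/299 ≈ 2.341 in
Initial abstraction Ia = S/5 = (700/299)/5 = 140/299 ≈ 0.468 in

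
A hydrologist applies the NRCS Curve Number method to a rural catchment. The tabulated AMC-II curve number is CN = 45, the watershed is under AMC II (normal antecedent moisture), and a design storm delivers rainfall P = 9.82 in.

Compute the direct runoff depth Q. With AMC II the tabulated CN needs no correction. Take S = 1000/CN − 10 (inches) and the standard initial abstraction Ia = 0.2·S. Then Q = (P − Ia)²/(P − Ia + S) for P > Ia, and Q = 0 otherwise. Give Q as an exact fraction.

Q = 11015761/3968550 in ≈ 2.776 in

CN(II) = 45; AMC II needs no correction.
Max retention: S = 1000/45 − 10 = 110/9 in (≈ 12.222 in)
Ia = 0.2S: 0.2·12.222 = 2.444 in (exactly 22/9)
P − Ia = 9.820 − 2.444 = 3319/450 ≈ 7.376 in (> 0, runoff occurs)
Q = (3319/450)²/((3319/450) + 110/9) = (11015761/202500)/(8819/450) = 11015761/3968550 in ≈ 2.776 in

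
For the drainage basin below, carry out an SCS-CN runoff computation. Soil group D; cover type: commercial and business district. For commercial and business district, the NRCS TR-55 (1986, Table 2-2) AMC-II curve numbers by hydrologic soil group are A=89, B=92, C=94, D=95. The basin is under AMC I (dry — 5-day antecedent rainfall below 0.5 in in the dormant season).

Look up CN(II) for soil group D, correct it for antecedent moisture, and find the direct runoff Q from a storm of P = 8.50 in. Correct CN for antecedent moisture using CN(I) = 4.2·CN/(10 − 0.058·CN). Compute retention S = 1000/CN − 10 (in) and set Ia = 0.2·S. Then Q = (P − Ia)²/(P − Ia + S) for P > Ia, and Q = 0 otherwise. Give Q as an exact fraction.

NRCS table: commercial and business district, soil group D → CN(II) = 95
CN(I) from CN(II)=95: (4.2·95)/(10 − 0.058·95) = 39900/449 ≈ 88.864
Retention S: 1000/CN − 10 with CN=88.864 → S = 500/399 ≈ 1.253 in
Initial abstraction Ia = S/5 = (500/399)/5 = 100/399 ≈ 0.251 in
Excess rainfall: 8.500 − 0.251 = 8.249 in; P > Ia so Q > 0
Q: (6583/798)² ÷ (7583/798) = 43335889/6051234 in (≈ 7.161 in)

Q = 43335889/6051234 in ≈ 7.161 in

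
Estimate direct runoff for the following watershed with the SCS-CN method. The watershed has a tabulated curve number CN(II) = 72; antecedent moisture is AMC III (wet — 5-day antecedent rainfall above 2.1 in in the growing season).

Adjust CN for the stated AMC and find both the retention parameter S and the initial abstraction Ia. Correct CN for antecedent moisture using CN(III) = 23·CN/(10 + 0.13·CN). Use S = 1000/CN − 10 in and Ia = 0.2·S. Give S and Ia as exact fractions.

S = 350/207 in ≈ 1.691 in; Ia = 70/207 in ≈ 0.338 in

Adjust CN=72 to AMC III: 23·72/(10 + 0.13·72) → 1656 ÷ (484/25) = 10350/121 ≈ 85.537
S = 1000/(10350/121) − 10 = 350/207 in ≈ 1.691 in
Initial abstraction Ia = S/5 = (350/207)/5 = 70/207 ≈ 0.338 in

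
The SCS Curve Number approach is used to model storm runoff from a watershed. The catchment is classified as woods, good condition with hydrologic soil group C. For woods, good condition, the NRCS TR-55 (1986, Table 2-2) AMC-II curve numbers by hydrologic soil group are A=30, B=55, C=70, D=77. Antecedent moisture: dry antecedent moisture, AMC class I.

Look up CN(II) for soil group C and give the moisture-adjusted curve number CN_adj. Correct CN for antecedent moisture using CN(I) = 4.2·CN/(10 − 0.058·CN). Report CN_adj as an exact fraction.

CN_adj = 4900/99 ≈ 49.495

NRCS table: woods, good condition, soil group C → CN(II) = 70
Adjust CN=70 to AMC I: 4.2·70/(10 − 0.058·70) → 294 ÷ (297/50) = 4900/99 ≈ 49.495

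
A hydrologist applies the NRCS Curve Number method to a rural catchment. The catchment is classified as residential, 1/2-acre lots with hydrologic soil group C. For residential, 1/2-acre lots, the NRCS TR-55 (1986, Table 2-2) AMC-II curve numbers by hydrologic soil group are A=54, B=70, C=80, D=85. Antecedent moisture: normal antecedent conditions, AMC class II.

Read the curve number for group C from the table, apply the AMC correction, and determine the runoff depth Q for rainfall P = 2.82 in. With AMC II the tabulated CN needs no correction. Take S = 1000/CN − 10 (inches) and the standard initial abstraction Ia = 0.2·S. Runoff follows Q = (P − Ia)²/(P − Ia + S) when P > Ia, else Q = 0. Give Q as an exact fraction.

Q = 6728/6025 in ≈ 1.117 in

NRCS table: residential, 1/2-acre lots, soil group C → CN(II) = 80
Average conditions: CN = 80 (no AMC adjustment).
Retention S: 1000/CN − 10 with CN=80.000 → S = 5/2 ≈ 2.500 in
Ia = 0.2·(5/2) = 1/2 in ≈ 0.500 in
Since P=2.820 > Ia=0.500: effective rainfall P−Ia = 58/25 in
Runoff Q = (P−Ia)²/(P−Ia+S) = (2.320)²/(2.320+2.500) = 6728/6025 ≈ 1.117 in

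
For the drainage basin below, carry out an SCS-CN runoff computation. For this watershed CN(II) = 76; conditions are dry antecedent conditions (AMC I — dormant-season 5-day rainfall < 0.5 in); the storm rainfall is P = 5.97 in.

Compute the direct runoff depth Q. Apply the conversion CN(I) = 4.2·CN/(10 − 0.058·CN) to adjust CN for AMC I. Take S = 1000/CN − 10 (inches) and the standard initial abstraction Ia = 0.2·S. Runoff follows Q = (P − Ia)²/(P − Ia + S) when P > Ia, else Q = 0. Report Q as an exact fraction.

CN(I) from CN(II)=76: (4.2·76)/(10 − 0.058·76) = 13300/233 ≈ 57.082
S = 1000/(13300/233) − 10 = 1000/133 in ≈ 7.519 in
Initial abstraction Ia = S/5 = (1000/133)/5 = 200/133 ≈ 1.504 in
P − Ia = 5.970 − 1.504 = 59401/13300 ≈ 4.466 in (> 0, runoff occurs)
Q: (59401/13300)² ÷ (159401/13300) = 3528478801/2120033300 in (≈ 1.664 in)

Q = 3528478801/2120033300 in ≈ 1.664 in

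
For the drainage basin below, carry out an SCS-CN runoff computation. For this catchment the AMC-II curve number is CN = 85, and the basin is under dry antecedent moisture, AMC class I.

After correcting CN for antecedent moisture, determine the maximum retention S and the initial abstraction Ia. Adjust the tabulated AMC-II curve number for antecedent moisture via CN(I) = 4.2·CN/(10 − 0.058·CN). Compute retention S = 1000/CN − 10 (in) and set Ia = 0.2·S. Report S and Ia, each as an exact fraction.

CN(I) from CN(II)=85: (4.2·85)/(10 − 0.058·85) = 11900/169 ≈ 70.414
S = 1000/(11900/169) − 10 = 500/119 in ≈ 4.202 in
Initial abstraction Ia = S/5 = (500/119)/5 = 100/119 ≈ 0.840 in

S = 500/119 in ≈ 4.202 in; Ia = 100/119 in ≈ 0.840 in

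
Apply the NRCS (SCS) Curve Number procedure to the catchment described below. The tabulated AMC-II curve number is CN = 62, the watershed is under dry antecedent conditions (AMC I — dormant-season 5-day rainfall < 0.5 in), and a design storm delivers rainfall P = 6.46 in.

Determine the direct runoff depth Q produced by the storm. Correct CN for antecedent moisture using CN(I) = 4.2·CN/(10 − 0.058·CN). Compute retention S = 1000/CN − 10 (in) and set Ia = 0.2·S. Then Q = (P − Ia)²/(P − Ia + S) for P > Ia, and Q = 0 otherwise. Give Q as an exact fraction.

Q = 699361291/1011230850 in ≈ 0.692 in

CN(I) from CN(II)=62: (4.2·62)/(10 − 0.058·62) = 65100/1601 ≈ 40.662
S = 1000/(65100/1601) − 10 = 9500/651 in ≈ 14.593 in
Initial abstraction Ia = S/5 = (9500/651)/5 = 1900/651 ≈ 2.919 in
Excess rainfall: 6.460 − 2.919 = 3.541 in; P > Ia so Q > 0
Q = (115273/32550)²/((115273/32550) + 9500/651) = (13287864529/1059502500)/(590273/32550) = 699361291/1011230850 in ≈ 0.692 in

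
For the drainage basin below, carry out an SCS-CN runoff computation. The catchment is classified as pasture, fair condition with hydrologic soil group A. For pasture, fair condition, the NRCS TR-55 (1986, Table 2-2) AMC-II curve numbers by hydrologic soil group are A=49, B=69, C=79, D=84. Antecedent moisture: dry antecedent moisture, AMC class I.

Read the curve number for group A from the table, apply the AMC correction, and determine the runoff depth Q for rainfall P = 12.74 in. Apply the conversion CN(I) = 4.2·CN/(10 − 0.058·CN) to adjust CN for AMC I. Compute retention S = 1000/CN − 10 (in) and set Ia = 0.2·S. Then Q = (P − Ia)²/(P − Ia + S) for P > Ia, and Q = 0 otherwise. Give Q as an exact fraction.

Q = 17819847081/9578120650 in ≈ 1.860 in

NRCS table: pasture, fair condition, soil group A → CN(II) = 49
CN(I) from CN(II)=49: (4.2·49)/(10 − 0.058·49) = 34300/1193 ≈ 28.751
Max retention: S = 1000/(34300/1193) − 10 = 8500/343 in (≈ 24.781 in)
Ia = 0.2·(8500/343) = 1700/343 in ≈ 4.956 in
Excess rainfall: 12.740 − 4.956 = 7.784 in; P > Ia so Q > 0
Runoff Q = (P−Ia)²/(P−Ia+S) = (7.784)²/(7.784+24.781) = 17819847081/9578120650 ≈ 1.860 in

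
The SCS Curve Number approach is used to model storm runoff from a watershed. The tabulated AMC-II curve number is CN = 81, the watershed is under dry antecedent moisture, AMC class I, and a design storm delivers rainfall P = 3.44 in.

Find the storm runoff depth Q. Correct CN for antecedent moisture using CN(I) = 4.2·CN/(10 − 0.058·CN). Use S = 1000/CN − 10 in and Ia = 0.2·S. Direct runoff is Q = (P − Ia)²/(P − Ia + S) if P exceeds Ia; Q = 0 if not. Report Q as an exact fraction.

Adjust CN=81 to AMC I: 4.2·81/(10 − 0.058·81) → (1701/5) ÷ (2651/500) = 170100/2651 ≈ 64.164
Max retention: S = 1000/(170100/2651) − 10 = 9500/1701 in (≈ 5.585 in)
Ia = 0.2·(9500/1701) = 1900/1701 in ≈ 1.117 in
Since P=3.440 > Ia=1.117: effective rainfall P−Ia = 98786/42525 in
Runoff Q = (P−Ia)²/(P−Ia+S) = (2.323)²/(2.323+5.585) = 4879336898/7150281075 ≈ 0.682 in

Q = 4879336898/7150281075 in ≈ 0.682 in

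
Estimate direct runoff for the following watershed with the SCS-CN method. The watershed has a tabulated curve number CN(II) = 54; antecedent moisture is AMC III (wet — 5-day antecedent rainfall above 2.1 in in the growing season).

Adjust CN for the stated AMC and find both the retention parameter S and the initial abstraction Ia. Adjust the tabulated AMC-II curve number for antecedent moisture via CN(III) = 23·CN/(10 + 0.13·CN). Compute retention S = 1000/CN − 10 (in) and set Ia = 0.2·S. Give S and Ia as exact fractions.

Wet (AMC III): CN(III) = 23·54/(10 + 0.13·54) = 1242/(851/50) = 2700/37 ≈ 72.973
Retention S: 1000/CN − 10 with CN=72.973 → S = 100/27 ≈ 3.704 in
Ia = 0.2S: 0.2·3.704 = 0.741 in (exactly 20/27)

S = 100/27 in ≈ 3.704 in; Ia = 20/27 in ≈ 0.741 in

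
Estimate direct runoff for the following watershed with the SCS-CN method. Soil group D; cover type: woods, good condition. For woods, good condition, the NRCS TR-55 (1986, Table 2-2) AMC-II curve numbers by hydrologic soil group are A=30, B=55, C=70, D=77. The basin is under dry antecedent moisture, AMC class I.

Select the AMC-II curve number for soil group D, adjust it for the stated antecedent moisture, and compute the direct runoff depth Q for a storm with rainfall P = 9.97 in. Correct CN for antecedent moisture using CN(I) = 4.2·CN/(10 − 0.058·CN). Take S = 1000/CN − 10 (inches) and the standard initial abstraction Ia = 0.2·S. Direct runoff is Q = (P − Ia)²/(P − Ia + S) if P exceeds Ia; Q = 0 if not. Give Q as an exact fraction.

Q = 1910335858201/409448493300 in ≈ 4.666 in

NRCS table: woods, good condition, soil group D → CN(II) = 77
CN(I) from CN(II)=77: (4.2·77)/(10 − 0.058·77) = 161700/2767 ≈ 58.439
Max retention: S = 1000/(161700/2767) − 10 = 11500/1617 in (≈ 7.112 in)
Ia = 0.2·(11500/1617) = 2300/1617 in ≈ 1.422 in
P − Ia = 9.970 − 1.422 = 1382149/161700 ≈ 8.548 in (> 0, runoff occurs)
Q = (1382149/161700)²/((1382149/161700) + 11500/1617) = (1910335858201/26146890000)/(2532149/161700) = 1910335858201/409448493300 in ≈ 4.666 in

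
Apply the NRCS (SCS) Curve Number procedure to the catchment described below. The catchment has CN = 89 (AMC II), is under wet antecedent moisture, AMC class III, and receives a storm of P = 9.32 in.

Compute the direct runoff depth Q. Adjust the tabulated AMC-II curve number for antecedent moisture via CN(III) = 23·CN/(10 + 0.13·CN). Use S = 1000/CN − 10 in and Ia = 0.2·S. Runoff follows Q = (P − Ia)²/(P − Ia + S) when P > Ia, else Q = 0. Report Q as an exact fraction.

Wet (AMC III): CN(III) = 23·89/(10 + 0.13·89) = 2047/(2157/100) = 204700/2157 ≈ 94.900
S = 1000/(204700/2157) − 10 = 1100/2047 in ≈ 0.537 in
Ia = 0.2·(1100/2047) = 220/2047 in ≈ 0.107 in
P − Ia = 9.320 − 0.107 = 471451/51175 ≈ 9.213 in (> 0, runoff occurs)
Runoff Q = (P−Ia)²/(P−Ia+S) = (9.213)²/(9.213+0.537) = 222266045401/25533817425 ≈ 8.705 in

Q = 222266045401/25533817425 in ≈ 8.705 in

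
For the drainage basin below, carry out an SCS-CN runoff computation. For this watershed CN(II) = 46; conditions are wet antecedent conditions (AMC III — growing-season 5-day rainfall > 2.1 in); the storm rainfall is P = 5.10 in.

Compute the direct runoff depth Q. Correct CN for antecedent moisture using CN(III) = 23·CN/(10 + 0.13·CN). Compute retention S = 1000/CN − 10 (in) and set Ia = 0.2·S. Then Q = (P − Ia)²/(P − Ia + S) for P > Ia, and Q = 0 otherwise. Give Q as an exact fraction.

Q = 155217747/85660970 in ≈ 1.812 in

CN(III) from CN(II)=46: (23·46)/(10 + 0.13·46) = 52900/799 ≈ 66.208
Retention S: 1000/CN − 10 with CN=66.208 → S = 2700/529 ≈ 5.104 in
Initial abstraction Ia = S/5 = (2700/529)/5 = 540/529 ≈ 1.021 in
Excess rainfall: 5.100 − 1.021 = 4.079 in; P > Ia so Q > 0
Q: (21579/5290)² ÷ (48579/5290) = 155217747/85660970 in (≈ 1.812 in)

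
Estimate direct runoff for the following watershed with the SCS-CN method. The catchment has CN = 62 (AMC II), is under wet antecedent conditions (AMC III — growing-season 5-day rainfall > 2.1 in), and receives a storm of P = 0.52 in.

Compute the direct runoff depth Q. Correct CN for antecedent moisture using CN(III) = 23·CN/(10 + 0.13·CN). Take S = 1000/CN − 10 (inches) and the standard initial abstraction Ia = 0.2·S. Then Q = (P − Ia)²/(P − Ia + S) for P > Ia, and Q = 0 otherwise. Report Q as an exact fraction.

Wet (AMC III): CN(III) = 23·62/(10 + 0.13·62) = 1426/(903/50) = 71300/903 ≈ 78.959
Retention S: 1000/CN − 10 with CN=78.959 → S = 1900/713 ≈ 2.665 in
Ia = 0.2·(1900/713) = 380/713 in ≈ 0.533 in
P = 0.520 ≤ Ia = 0.533 in: entire storm abstracted, Q = 0.

Q = 0 in ≈ 0.000 in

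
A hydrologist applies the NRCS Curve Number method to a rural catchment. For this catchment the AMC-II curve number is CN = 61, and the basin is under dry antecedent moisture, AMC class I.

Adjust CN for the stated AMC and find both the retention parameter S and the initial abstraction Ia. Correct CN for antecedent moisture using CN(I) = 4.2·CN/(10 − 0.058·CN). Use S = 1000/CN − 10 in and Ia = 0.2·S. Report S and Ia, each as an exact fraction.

S = 6500/427 in ≈ 15.222 in; Ia = 1300/427 in ≈ 3.044 in

Dry (AMC I): CN(I) = 4.2·61/(10 − 0.058·61) = (1281/5)/(3231/500) = 42700/1077 ≈ 39.647
S = 1000/(42700/1077) − 10 = 6500/427 in ≈ 15.222 in
Ia = 0.2·(6500/427) = 1300/427 in ≈ 3.044 in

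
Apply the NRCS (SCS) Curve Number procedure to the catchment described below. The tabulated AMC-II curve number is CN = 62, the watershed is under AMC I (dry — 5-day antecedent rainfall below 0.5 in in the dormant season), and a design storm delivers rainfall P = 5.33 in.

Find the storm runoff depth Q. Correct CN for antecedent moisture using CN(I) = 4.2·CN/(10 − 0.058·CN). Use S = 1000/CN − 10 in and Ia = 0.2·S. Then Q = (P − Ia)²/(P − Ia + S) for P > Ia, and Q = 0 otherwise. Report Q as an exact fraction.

Q = 24643662289/72064593300 in ≈ 0.342 in

CN(I) from CN(II)=62: (4.2·62)/(10 − 0.058·62) = 65100/1601 ≈ 40.662
Max retention: S = 1000/(65100/1601) − 10 = 9500/651 in (≈ 14.593 in)
Ia = 0.2S: 0.2·14.593 = 2.919 in (exactly 1900/651)
P − Ia = 5.330 − 2.919 = 156983/65100 ≈ 2.411 in (> 0, runoff occurs)
Runoff Q = (P−Ia)²/(P−Ia+S) = (2.411)²/(2.411+14.593) = 24643662289/72064593300 ≈ 0.342 in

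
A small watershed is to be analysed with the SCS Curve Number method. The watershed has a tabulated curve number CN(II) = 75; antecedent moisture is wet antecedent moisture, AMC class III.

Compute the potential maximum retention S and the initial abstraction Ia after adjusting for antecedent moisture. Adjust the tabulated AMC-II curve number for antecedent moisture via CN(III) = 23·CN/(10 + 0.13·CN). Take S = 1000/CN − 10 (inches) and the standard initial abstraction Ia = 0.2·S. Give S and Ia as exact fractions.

Adjust CN=75 to AMC III: 23·75/(10 + 0.13·75) → 1725 ÷ (79/4) = 6900/79 ≈ 87.342
S = 1000/(6900/79) − 10 = 100/69 in ≈ 1.449 in
Ia = 0.2·(100/69) = 20/69 in ≈ 0.290 in

S = 100/69 in ≈ 1.449 in; Ia = 20/69 in ≈ 0.290 in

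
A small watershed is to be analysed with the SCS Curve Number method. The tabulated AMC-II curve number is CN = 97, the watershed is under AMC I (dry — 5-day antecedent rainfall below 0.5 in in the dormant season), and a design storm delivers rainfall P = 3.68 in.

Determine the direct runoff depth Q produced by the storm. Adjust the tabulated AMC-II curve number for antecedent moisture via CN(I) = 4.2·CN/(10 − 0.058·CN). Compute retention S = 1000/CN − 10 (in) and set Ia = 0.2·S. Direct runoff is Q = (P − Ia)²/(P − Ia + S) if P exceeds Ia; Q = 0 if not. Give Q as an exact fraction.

Q = 899040256/307536075 in ≈ 2.923 in

CN(I) from CN(II)=97: (4.2·97)/(10 − 0.058·97) = 67900/729 ≈ 93.141
Max retention: S = 1000/(67900/729) − 10 = 500/679 in (≈ 0.736 in)
Initial abstraction Ia = S/5 = (500/679)/5 = 100/679 ≈ 0.147 in
P − Ia = 3.680 − 0.147 = 59968/16975 ≈ 3.533 in (> 0, runoff occurs)
Q = (59968/16975)²/((59968/16975) + 500/679) = (3596161024/288150625)/(72468/16975) = 899040256/307536075 in ≈ 2.923 in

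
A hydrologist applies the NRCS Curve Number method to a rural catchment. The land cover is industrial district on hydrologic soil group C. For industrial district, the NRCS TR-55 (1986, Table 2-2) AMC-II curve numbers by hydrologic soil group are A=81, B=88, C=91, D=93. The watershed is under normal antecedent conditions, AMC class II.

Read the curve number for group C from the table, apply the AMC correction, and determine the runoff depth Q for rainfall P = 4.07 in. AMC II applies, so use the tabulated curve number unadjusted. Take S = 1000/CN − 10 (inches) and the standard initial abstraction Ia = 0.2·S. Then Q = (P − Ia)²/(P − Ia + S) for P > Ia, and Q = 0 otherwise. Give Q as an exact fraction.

NRCS table: industrial district, soil group C → CN(II) = 91
CN(II) = 91; AMC II needs no correction.
Retention S: 1000/CN − 10 with CN=91.000 → S = 90/91 ≈ 0.989 in
Ia = 0.2S: 0.2·0.989 = 0.198 in (exactly 18/91)
Excess rainfall: 4.070 − 0.198 = 3.872 in; P > Ia so Q > 0
Q: (35237/9100)² ÷ (44237/9100) = 1241646169/402556700 in (≈ 3.084 in)

Q = 1241646169/402556700 in ≈ 3.084 in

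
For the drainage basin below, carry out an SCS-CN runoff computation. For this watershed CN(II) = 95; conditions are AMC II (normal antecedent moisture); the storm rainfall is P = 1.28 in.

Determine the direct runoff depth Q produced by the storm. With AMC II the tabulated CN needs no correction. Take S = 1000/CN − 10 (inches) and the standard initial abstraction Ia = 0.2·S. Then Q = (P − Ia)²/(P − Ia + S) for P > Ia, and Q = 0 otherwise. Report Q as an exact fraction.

Q = 77841/95950 in ≈ 0.811 in

CN(II) = 95; AMC II needs no correction.
Max retention: S = 1000/95 − 10 = 10/19 in (≈ 0.526 in)
Initial abstraction Ia = S/5 = (10/19)/5 = 2/19 ≈ 0.105 in
Excess rainfall: 1.280 − 0.105 = 1.175 in; P > Ia so Q > 0
Q: (558/475)² ÷ (808/475) = 77841/95950 in (≈ 0.811 in)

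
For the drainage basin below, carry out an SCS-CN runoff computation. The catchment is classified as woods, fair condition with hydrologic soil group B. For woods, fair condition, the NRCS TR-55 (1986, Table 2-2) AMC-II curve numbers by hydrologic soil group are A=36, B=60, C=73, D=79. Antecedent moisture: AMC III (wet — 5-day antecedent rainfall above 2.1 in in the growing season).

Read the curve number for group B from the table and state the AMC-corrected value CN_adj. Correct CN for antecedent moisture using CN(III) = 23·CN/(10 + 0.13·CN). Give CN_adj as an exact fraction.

NRCS table: woods, fair condition, soil group B → CN(II) = 60
Adjust CN=60 to AMC III: 23·60/(10 + 0.13·60) → 1380 ÷ (89/5) = 6900/89 ≈ 77.528

CN_adj = 6900/89 ≈ 77.528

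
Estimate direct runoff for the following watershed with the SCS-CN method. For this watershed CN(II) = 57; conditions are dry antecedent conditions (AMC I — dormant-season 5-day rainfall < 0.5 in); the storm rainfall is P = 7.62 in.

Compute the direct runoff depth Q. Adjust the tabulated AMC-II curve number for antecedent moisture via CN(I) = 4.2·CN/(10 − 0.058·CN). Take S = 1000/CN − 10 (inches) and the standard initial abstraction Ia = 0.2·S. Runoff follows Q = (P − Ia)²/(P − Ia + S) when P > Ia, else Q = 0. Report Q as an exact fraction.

Dry (AMC I): CN(I) = 4.2·57/(10 − 0.058·57) = (1197/5)/(3347/500) = 119700/3347 ≈ 35.763
Max retention: S = 1000/(119700/3347) − 10 = 21500/1197 in (≈ 17.962 in)
Ia = 0.2S: 0.2·17.962 = 3.592 in (exactly 4300/1197)
P − Ia = 7.620 − 3.592 = 241057/59850 ≈ 4.028 in (> 0, runoff occurs)
Q: (241057/59850)² ÷ (1316057/59850) = 58108477249/78766011450 in (≈ 0.738 in)

Q = 58108477249/78766011450 in ≈ 0.738 in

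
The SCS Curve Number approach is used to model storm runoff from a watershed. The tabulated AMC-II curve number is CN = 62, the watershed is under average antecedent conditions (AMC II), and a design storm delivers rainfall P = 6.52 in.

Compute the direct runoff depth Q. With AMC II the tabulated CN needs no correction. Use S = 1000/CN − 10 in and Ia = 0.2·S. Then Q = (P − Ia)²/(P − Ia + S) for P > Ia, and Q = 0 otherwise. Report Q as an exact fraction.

CN(II) = 62; AMC II needs no correction.
Retention S: 1000/CN − 10 with CN=62.000 → S = 190/31 ≈ 6.129 in
Ia = 0.2S: 0.2·6.129 = 1.226 in (exactly 38/31)
Excess rainfall: 6.520 − 1.226 = 5.294 in; P > Ia so Q > 0
Q: (4103/775)² ÷ (8853/775) = 16834609/6861075 in (≈ 2.454 in)

Q = 16834609/6861075 in ≈ 2.454 in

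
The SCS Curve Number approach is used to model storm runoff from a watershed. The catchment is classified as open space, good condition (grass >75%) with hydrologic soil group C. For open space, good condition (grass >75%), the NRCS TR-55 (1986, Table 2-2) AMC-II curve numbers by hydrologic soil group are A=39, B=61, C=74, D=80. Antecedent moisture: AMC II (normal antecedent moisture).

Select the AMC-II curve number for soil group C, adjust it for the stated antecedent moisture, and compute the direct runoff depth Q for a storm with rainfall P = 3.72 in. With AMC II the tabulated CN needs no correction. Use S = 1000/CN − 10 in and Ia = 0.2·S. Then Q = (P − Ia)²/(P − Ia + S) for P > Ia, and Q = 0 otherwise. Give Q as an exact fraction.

Q = 7789681/5587925 in ≈ 1.394 in

NRCS table: open space, good condition (grass >75%), soil group C → CN(II) = 74
CN(II) = 74; AMC II needs no correction.
S = 1000/74 − 10 = 130/37 in ≈ 3.514 in
Initial abstraction Ia = S/5 = (130/37)/5 = 26/37 ≈ 0.703 in
P − Ia = 3.720 − 0.703 = 2791/925 ≈ 3.017 in (> 0, runoff occurs)
Q = (2791/925)²/((2791/925) + 130/37) = (7789681/855625)/(6041/925) = 7789681/5587925 in ≈ 1.394 in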